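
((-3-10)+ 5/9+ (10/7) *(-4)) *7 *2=-2288/9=-254.22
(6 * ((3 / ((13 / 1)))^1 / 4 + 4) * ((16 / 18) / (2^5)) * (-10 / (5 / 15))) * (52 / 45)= -211 / 9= -23.44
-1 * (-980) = 980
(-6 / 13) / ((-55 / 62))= 372 / 715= 0.52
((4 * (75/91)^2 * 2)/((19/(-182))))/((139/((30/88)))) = -337500/2643641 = -0.13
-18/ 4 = -9/ 2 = -4.50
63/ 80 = 0.79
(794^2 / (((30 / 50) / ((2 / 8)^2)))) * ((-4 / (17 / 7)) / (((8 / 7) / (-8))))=757141.27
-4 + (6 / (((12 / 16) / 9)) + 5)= 73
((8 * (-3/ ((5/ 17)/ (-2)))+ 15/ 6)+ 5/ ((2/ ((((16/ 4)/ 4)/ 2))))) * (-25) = -16695/ 4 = -4173.75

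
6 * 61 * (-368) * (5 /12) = -56120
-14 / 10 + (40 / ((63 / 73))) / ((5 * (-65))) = -6317 / 4095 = -1.54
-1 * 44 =-44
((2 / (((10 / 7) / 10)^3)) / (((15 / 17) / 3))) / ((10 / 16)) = 93296 / 25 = 3731.84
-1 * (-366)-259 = 107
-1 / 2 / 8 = -1 / 16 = -0.06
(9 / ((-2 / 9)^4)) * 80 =295245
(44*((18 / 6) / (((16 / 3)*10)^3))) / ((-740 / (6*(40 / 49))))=-0.00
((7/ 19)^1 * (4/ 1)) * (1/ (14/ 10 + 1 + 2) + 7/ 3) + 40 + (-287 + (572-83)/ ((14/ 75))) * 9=184667695/ 8778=21037.56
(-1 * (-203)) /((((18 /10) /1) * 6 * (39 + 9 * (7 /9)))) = 1015 /2484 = 0.41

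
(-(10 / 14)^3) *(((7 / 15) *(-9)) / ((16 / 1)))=75 / 784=0.10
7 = 7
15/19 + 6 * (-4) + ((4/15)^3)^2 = -5023187801/216421875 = -23.21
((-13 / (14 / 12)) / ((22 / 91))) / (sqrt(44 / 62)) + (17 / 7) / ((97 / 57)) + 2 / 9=10079 / 6111 - 507 * sqrt(682) / 242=-53.06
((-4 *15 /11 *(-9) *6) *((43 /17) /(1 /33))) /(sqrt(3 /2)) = 139320 *sqrt(6) /17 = 20074.29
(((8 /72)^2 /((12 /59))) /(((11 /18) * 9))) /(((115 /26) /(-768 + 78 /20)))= -1.91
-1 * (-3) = 3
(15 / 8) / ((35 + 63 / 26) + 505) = 0.00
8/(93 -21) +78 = 703/9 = 78.11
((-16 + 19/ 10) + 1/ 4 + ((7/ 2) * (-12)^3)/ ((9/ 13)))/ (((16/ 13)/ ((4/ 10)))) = -2274961/ 800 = -2843.70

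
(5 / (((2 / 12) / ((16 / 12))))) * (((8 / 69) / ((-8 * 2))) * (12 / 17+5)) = -1940 / 1173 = -1.65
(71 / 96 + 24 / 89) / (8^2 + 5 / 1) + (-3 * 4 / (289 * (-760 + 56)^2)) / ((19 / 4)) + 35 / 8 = 13755130788515 / 3133553626368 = 4.39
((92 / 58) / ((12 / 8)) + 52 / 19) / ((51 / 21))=43904 / 28101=1.56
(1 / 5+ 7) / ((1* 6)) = 6 / 5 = 1.20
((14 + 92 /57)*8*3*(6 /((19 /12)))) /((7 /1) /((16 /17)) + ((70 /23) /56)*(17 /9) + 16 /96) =339572736 /1842905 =184.26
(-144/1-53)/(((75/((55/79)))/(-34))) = 73678/1185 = 62.18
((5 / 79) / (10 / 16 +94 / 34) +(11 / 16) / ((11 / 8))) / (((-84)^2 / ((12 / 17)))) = 257 / 4952984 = 0.00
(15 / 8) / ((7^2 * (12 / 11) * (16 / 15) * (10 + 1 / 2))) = 275 / 87808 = 0.00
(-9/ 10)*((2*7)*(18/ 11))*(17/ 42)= -459/ 55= -8.35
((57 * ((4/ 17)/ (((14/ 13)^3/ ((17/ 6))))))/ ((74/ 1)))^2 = 1742478049/ 10307934784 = 0.17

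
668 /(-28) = -167 /7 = -23.86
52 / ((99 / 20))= 1040 / 99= 10.51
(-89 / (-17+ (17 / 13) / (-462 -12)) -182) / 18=-9259952 / 942939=-9.82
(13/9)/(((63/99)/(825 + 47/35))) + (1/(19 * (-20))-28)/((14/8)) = 77910691/41895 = 1859.67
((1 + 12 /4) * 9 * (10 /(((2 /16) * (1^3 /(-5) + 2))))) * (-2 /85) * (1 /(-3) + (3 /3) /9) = 8.37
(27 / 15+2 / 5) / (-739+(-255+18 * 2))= -11 / 4790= -0.00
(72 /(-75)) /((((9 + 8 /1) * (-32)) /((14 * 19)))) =399 /850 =0.47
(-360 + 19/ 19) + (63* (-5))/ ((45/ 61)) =-786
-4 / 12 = -1 / 3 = -0.33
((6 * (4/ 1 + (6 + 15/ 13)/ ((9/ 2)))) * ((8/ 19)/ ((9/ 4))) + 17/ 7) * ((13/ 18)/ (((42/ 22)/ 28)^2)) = 131120440/ 96957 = 1352.36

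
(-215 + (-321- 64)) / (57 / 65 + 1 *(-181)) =9750 / 2927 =3.33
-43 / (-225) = 43 / 225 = 0.19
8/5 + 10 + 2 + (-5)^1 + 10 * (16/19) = 1617/95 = 17.02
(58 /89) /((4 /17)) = 493 /178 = 2.77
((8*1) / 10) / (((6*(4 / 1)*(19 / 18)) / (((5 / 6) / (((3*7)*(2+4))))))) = 1 / 4788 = 0.00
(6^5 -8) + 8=7776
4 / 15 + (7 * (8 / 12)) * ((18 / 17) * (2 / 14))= 248 / 255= 0.97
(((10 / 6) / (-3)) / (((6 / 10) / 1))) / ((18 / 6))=-25 / 81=-0.31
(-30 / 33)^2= 100 / 121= 0.83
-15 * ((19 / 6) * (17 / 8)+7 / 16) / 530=-43 / 212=-0.20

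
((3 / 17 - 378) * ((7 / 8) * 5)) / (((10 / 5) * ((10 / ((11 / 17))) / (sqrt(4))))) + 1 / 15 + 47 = -4154021 / 69360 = -59.89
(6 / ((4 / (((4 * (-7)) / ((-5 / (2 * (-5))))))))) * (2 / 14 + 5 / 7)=-72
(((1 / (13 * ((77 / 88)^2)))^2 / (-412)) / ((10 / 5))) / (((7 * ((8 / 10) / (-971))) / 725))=450544000 / 292559449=1.54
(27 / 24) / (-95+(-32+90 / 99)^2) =1089 / 843752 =0.00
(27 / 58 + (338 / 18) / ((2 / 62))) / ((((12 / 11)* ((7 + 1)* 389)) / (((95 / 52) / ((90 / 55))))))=3495686975 / 18245979648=0.19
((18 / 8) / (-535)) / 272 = -9 / 582080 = -0.00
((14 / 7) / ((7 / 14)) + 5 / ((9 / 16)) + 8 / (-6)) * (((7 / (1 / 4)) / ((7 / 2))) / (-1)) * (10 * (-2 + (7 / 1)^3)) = -2837120 / 9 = -315235.56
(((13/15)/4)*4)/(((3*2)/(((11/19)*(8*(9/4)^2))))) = 1287/380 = 3.39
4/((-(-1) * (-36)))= -1/9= -0.11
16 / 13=1.23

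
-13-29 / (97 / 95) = -4016 / 97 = -41.40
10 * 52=520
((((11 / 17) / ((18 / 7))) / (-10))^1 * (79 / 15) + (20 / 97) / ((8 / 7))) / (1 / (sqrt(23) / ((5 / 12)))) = 213199 * sqrt(23) / 1855125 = 0.55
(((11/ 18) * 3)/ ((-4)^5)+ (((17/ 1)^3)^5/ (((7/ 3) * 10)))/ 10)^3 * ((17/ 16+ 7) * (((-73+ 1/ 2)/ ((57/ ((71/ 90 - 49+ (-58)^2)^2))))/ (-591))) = 254837942148387981849334330586256744615232636034249830671693273251474857605363893/ 723558819991262330880000000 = 352200726613304769420549600000000000000000000000000000.00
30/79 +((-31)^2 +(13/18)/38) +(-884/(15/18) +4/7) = -186912883/1891260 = -98.83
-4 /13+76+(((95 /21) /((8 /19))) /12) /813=1612807337 /21307104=75.69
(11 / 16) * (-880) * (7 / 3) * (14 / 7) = -8470 / 3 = -2823.33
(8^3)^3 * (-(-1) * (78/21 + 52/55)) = 240786604032/385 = 625419750.73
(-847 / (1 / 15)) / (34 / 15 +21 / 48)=-277200 / 59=-4698.31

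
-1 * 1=-1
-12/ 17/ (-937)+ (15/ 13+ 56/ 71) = 1.94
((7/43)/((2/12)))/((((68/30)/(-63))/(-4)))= 79380/731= 108.59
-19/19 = -1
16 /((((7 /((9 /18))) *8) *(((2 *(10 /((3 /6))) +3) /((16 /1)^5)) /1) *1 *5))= 1048576 /1505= 696.73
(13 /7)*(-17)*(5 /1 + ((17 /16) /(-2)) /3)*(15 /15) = -102323 /672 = -152.27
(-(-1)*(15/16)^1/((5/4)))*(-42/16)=-63/32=-1.97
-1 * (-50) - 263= -213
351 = 351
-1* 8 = -8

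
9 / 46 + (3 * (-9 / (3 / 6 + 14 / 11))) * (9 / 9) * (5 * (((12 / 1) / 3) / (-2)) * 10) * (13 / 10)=91089 / 46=1980.20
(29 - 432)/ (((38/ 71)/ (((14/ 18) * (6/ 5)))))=-702.78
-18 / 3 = -6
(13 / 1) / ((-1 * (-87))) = 0.15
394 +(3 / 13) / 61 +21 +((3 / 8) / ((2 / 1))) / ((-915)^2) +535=55145439613 / 58047600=950.00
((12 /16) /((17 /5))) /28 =15 /1904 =0.01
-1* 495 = -495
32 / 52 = 8 / 13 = 0.62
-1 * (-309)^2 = -95481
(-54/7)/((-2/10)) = 270/7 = 38.57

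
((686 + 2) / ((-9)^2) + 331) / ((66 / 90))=462.95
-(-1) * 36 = 36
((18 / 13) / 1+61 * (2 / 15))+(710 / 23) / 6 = 21921 / 1495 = 14.66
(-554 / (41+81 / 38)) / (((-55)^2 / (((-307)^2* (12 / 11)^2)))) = -285714712512 / 599914975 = -476.26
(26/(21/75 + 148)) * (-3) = -1950/3707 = -0.53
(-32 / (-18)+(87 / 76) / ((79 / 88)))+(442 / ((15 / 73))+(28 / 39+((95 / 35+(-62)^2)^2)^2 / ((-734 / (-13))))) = 6001112830158145294933321 / 1547479050390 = 3877992938673.86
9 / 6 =3 / 2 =1.50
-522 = -522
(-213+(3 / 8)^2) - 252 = -29751 / 64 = -464.86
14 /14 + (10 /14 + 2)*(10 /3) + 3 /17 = 3650 /357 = 10.22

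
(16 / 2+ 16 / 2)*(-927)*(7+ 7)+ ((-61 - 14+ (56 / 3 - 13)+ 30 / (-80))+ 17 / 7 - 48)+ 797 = -34770335 / 168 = -206966.28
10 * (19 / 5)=38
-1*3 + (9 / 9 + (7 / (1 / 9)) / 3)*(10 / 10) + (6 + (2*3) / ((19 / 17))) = 577 / 19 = 30.37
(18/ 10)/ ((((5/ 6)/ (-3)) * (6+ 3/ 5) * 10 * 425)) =-27/ 116875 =-0.00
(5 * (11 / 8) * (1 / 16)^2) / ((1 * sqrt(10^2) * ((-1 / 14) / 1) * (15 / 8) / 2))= -77 / 1920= -0.04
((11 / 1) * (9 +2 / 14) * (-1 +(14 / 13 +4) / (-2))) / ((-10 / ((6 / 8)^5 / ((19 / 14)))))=61479 / 9880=6.22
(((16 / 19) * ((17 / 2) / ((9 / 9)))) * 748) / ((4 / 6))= 152592 / 19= 8031.16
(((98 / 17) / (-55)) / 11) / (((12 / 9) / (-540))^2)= -3214890 / 2057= -1562.90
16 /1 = 16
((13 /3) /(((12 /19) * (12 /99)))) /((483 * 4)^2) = 2717 /179165952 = 0.00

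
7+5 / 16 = 117 / 16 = 7.31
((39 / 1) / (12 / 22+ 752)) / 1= 429 / 8278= 0.05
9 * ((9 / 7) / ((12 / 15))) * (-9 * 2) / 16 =-3645 / 224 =-16.27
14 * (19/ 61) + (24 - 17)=693/ 61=11.36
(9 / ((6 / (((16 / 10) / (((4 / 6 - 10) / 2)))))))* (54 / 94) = -486 / 1645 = -0.30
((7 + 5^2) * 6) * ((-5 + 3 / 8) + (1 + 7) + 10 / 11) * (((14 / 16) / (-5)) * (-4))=31668 / 55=575.78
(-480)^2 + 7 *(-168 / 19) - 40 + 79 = 4377165 / 19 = 230377.11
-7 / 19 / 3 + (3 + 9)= 677 / 57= 11.88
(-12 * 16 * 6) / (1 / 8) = -9216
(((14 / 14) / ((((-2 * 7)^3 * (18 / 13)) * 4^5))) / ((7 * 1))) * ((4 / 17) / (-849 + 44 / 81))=117 / 11489887539200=0.00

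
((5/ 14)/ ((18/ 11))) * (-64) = -880/ 63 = -13.97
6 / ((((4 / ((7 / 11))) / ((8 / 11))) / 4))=336 / 121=2.78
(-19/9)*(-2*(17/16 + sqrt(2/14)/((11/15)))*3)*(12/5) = 456*sqrt(7)/77 + 323/10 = 47.97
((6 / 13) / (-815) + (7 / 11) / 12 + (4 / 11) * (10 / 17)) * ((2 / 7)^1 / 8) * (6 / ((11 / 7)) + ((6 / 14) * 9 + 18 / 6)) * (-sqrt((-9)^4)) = -70276646277 / 8543214680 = -8.23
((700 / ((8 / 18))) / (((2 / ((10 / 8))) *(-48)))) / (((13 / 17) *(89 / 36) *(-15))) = 26775 / 37024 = 0.72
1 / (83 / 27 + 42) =27 / 1217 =0.02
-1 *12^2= -144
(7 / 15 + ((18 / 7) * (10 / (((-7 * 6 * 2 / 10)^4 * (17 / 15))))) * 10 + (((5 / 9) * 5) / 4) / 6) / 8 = 193779751 / 2468612160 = 0.08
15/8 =1.88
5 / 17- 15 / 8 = -215 / 136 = -1.58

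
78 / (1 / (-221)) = -17238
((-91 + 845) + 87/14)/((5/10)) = 10643/7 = 1520.43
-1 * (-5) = 5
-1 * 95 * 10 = -950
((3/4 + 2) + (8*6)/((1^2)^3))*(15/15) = 203/4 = 50.75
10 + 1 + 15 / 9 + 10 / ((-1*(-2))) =53 / 3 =17.67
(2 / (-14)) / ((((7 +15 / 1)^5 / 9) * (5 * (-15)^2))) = -1 / 4509428000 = -0.00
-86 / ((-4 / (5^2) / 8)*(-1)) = -4300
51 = 51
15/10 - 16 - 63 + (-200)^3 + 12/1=-16000131/2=-8000065.50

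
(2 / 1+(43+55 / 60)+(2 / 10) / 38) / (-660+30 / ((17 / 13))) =-0.07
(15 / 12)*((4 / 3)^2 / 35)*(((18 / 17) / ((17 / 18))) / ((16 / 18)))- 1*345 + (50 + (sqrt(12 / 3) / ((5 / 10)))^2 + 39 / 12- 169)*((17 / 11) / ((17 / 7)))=-36352251 / 89012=-408.40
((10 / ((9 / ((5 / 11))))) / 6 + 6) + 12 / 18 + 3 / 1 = 2896 / 297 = 9.75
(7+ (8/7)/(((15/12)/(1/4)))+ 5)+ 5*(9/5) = 21.23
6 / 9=2 / 3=0.67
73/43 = 1.70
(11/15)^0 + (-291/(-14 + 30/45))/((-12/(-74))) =10847/80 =135.59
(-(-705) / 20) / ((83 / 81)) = 11421 / 332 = 34.40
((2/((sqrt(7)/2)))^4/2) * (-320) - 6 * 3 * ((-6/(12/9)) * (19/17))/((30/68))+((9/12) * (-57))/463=-286224047/453740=-630.81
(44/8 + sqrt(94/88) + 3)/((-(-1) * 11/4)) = 2 * sqrt(517)/121 + 34/11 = 3.47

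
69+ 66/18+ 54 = 126.67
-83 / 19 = -4.37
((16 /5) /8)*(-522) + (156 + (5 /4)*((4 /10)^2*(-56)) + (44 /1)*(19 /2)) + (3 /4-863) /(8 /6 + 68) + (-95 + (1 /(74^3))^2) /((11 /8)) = 6398077540057543 /23481528095168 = 272.47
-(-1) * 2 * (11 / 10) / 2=11 / 10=1.10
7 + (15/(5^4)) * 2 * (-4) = 851/125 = 6.81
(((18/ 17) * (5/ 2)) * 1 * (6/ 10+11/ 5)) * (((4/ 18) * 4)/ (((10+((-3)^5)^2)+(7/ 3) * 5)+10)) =168/ 1506557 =0.00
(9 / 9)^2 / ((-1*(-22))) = 1 / 22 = 0.05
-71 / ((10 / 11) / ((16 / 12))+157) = -1562 / 3469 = -0.45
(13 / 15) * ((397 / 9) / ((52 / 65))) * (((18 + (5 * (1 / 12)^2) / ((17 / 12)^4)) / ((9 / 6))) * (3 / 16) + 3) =3017982487 / 12027024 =250.93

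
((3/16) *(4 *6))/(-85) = -9/170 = -0.05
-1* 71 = -71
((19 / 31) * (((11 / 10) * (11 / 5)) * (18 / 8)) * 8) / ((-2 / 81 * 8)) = -1675971 / 12400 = -135.16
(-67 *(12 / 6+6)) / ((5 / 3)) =-1608 / 5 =-321.60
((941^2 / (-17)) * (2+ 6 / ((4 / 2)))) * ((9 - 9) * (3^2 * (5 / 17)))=0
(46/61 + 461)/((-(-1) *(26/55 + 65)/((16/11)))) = 10.26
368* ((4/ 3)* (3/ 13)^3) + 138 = 316434/ 2197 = 144.03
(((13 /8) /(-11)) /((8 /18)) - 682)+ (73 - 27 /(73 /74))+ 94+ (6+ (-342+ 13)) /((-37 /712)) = 5393488047 /950752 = 5672.87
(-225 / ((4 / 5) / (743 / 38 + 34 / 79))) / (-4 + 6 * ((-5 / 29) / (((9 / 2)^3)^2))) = 346701678870375 / 246760701536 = 1405.01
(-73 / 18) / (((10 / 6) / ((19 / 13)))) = -1387 / 390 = -3.56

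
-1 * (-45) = 45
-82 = -82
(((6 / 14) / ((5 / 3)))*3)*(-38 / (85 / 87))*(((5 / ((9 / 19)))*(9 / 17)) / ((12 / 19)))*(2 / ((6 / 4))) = -3580398 / 10115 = -353.97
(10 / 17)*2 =20 / 17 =1.18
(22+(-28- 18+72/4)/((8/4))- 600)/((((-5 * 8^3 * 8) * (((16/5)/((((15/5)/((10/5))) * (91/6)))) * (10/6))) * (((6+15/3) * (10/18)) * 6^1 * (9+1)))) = 0.00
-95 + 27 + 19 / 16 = -1069 / 16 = -66.81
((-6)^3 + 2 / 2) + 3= -212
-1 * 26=-26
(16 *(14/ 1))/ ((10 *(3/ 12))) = 448/ 5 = 89.60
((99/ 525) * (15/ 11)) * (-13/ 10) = -117/ 350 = -0.33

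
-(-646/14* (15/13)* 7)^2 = -23474025/169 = -138899.56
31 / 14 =2.21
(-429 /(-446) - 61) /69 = -26777 /30774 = -0.87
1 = 1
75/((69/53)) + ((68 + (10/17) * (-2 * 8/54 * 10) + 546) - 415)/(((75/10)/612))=16719169/1035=16153.79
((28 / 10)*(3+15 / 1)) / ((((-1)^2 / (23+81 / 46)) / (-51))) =-7319214 / 115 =-63645.34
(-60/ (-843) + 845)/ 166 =237465/ 46646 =5.09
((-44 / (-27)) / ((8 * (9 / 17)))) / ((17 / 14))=77 / 243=0.32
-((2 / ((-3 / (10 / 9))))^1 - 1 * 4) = 128 / 27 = 4.74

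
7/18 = 0.39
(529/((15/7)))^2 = 13712209/225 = 60943.15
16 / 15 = 1.07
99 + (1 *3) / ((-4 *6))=791 / 8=98.88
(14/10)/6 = 7/30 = 0.23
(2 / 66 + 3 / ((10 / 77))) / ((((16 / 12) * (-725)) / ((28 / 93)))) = -53431 / 7416750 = -0.01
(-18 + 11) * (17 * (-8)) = 952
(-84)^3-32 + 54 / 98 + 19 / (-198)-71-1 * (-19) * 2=-5751040423 / 9702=-592768.54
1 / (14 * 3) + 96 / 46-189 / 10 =-40546 / 2415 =-16.79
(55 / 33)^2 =2.78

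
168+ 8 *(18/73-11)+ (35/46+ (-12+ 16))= 291251/3358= 86.73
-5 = -5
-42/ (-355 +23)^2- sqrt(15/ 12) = -1.12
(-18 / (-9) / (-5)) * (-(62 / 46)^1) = 62 / 115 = 0.54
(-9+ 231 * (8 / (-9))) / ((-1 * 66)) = 643 / 198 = 3.25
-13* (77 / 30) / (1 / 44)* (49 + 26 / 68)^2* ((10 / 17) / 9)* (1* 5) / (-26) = 11938638635 / 265302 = 45000.18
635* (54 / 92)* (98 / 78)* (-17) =-4760595 / 598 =-7960.86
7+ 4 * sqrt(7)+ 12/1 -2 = 4 * sqrt(7)+ 17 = 27.58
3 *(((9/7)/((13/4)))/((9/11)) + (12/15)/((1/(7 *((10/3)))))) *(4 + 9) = 5228/7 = 746.86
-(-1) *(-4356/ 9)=-484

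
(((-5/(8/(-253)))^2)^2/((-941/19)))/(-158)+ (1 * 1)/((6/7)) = 79894.22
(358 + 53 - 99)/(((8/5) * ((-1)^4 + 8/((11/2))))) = 715/9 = 79.44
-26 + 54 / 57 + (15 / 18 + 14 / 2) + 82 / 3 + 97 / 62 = 20636 / 1767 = 11.68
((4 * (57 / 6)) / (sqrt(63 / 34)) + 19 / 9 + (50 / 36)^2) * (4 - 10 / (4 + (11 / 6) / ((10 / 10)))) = 748 / 81 + 608 * sqrt(238) / 147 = 73.04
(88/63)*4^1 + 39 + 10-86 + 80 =3061/63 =48.59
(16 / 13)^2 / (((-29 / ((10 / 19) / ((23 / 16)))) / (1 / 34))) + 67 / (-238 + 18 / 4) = -4888441046 / 17003250043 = -0.29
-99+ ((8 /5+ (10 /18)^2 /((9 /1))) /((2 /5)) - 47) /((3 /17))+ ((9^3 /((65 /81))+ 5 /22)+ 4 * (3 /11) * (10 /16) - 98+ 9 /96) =23481502651 /50038560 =469.27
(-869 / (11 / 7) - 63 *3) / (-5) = 742 / 5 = 148.40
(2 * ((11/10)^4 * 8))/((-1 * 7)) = -14641/4375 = -3.35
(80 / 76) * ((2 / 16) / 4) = 5 / 152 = 0.03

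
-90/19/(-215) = 18/817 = 0.02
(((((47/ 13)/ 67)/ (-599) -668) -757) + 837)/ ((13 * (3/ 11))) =-3374543689/ 20347431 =-165.85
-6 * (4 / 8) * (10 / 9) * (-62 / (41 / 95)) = 478.86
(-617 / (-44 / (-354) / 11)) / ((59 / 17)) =-31467 / 2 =-15733.50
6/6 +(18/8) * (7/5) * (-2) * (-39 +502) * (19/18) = -61559/20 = -3077.95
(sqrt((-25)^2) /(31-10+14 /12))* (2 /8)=75 /266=0.28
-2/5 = -0.40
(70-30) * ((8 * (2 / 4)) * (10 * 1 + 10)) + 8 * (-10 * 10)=2400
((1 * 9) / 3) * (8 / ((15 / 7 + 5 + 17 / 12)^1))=2016 / 719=2.80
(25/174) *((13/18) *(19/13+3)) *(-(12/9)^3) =-800/729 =-1.10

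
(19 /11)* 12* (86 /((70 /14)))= 19608 /55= 356.51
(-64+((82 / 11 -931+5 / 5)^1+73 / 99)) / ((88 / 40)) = -487975 / 1089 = -448.09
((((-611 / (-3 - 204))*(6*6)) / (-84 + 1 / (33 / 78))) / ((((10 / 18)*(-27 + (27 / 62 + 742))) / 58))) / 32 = -54379611 / 9161494780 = -0.01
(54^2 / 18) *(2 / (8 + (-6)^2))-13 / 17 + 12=3478 / 187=18.60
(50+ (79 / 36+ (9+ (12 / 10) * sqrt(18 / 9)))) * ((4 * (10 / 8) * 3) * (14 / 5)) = 252 * sqrt(2) / 5+ 15421 / 6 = 2641.44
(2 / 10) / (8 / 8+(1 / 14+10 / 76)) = 133 / 800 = 0.17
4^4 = 256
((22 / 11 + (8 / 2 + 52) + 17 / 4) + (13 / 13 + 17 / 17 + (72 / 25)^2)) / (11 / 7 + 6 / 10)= 1269527 / 38000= 33.41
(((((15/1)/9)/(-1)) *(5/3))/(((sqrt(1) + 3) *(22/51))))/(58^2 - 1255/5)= -425/821832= -0.00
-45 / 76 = -0.59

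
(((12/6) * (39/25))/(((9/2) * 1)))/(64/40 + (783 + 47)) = 26/31185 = 0.00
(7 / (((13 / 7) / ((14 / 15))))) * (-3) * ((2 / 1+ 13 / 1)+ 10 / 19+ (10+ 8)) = -33614 / 95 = -353.83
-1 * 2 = -2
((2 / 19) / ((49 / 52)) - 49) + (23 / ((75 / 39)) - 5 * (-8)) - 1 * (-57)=1398169 / 23275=60.07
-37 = -37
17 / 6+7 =59 / 6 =9.83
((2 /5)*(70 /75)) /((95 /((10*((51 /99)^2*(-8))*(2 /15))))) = -0.01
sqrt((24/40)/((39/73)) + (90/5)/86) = 14 * sqrt(53105)/2795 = 1.15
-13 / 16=-0.81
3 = 3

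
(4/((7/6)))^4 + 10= 355786/2401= 148.18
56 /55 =1.02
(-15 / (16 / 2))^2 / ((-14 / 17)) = -3825 / 896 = -4.27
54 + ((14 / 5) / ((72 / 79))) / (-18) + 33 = 86.83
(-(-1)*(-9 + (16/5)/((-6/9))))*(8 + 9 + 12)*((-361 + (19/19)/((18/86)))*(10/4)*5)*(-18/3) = -10692010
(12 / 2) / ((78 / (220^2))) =48400 / 13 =3723.08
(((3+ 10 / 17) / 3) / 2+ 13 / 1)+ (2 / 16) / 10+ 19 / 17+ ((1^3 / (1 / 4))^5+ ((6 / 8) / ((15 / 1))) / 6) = 847609 / 816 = 1038.74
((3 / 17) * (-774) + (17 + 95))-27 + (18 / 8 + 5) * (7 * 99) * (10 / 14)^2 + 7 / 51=3587053 / 1428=2511.94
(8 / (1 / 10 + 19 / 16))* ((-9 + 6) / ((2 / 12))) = -11520 / 103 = -111.84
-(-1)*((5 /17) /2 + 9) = 311 /34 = 9.15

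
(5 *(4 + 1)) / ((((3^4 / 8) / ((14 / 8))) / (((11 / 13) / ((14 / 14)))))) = 3850 / 1053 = 3.66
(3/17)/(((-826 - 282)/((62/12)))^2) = 961/250443456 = 0.00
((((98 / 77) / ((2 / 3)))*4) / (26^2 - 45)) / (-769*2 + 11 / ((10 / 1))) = -280 / 35558743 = -0.00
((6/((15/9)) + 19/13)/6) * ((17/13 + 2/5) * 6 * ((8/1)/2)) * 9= 1314684/4225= 311.17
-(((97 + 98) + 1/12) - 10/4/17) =-39767/204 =-194.94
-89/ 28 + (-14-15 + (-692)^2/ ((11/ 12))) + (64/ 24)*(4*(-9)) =160858825/ 308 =522268.91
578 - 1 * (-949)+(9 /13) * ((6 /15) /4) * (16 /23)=2282937 /1495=1527.05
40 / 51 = 0.78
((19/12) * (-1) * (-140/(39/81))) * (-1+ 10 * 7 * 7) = 2926665/13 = 225128.08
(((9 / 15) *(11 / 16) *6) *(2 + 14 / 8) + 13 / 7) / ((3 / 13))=32435 / 672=48.27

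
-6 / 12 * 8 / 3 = -4 / 3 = -1.33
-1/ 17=-0.06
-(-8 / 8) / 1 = 1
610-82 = 528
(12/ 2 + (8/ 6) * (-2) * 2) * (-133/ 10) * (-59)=7847/ 15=523.13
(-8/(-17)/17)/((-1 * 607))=-8/175423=-0.00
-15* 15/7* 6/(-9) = 150/7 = 21.43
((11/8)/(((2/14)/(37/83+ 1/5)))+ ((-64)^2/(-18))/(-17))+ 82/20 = 1504913/63495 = 23.70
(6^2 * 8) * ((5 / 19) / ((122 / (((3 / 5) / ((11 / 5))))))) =2160 / 12749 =0.17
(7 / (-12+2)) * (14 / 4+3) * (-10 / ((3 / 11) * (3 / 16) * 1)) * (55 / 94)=220220 / 423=520.61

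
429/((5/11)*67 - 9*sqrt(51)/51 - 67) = -275638/23453 + 1331*sqrt(51)/23453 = -11.35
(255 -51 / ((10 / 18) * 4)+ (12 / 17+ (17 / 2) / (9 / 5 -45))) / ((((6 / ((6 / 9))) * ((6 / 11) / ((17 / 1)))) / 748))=17565897547 / 29160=602397.04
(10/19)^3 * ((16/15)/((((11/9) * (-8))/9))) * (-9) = 97200/75449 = 1.29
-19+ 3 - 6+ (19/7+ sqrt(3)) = -135/7+ sqrt(3) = -17.55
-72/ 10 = -7.20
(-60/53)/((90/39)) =-26/53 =-0.49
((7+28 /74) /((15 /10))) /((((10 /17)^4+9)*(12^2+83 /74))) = 0.00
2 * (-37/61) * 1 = -74/61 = -1.21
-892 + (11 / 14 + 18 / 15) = -62301 / 70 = -890.01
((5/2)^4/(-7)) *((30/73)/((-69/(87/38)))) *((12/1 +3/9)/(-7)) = -3353125/25010384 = -0.13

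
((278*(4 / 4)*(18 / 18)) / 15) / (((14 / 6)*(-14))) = -139 / 245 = -0.57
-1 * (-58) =58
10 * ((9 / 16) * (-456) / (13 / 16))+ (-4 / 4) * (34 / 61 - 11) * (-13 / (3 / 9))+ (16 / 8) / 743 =-2100012871 / 589199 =-3564.18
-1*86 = -86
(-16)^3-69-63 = -4228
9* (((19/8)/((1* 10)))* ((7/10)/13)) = 1197/10400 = 0.12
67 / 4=16.75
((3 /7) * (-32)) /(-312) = 4 /91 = 0.04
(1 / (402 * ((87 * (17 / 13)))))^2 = 169 / 353499215364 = 0.00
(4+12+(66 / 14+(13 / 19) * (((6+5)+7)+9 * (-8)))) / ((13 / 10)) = -21590 / 1729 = -12.49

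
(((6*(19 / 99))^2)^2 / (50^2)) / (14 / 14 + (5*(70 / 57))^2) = 188183524 / 10356137488125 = 0.00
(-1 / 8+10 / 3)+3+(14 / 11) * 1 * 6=3655 / 264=13.84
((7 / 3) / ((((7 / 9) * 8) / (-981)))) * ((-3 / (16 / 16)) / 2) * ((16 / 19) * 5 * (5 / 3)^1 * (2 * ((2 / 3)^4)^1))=87200 / 57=1529.82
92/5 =18.40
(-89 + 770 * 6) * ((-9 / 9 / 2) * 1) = -4531 / 2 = -2265.50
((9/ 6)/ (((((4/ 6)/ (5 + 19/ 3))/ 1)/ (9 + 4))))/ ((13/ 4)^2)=31.38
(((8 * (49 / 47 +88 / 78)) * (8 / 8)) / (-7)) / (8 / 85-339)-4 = -1475784748 / 369622617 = -3.99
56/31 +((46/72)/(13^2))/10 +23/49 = 210358817/92415960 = 2.28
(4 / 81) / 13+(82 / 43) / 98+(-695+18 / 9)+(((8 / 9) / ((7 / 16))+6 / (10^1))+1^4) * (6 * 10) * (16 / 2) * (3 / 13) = -644947754 / 2218671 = -290.69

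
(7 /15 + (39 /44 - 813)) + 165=-426787 /660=-646.65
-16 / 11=-1.45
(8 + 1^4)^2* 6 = 486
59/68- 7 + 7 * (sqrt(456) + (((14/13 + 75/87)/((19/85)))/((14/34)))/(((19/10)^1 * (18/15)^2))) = 3978481709/83291364 + 14 * sqrt(114) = 197.24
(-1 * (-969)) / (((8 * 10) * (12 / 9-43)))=-2907 / 10000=-0.29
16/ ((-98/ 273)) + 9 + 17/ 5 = -1126/ 35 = -32.17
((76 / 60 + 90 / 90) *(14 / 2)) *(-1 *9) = -714 / 5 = -142.80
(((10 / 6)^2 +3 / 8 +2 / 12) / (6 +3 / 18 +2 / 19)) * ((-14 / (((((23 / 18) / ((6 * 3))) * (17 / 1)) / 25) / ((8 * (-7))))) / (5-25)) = -24030972 / 55913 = -429.79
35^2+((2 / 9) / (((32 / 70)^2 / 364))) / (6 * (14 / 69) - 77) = 87480925 / 71712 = 1219.89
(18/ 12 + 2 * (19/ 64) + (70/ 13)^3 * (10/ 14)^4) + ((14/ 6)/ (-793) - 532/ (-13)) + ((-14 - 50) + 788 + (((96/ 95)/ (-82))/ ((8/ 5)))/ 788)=11162411798337721/ 13820789385312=807.65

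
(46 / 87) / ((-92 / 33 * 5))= -11 / 290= -0.04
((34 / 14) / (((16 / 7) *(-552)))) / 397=-17 / 3506304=-0.00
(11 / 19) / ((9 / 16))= 176 / 171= 1.03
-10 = -10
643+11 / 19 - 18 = 625.58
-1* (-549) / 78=183 / 26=7.04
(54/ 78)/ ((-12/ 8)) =-6/ 13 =-0.46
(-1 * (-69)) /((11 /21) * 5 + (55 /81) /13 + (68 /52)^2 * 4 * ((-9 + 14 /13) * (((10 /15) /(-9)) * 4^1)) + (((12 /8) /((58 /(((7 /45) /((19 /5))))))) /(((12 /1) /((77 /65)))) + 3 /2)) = 3788818422480 /1110803335333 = 3.41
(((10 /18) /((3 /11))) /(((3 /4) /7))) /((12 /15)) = 1925 /81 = 23.77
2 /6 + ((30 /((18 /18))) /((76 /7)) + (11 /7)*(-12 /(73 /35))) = -49471 /8322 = -5.94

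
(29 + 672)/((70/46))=16123/35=460.66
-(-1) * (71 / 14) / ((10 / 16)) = 8.11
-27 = -27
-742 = -742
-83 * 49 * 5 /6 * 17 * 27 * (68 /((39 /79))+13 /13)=-5611666935 /26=-215833343.65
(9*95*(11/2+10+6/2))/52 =31635/104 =304.18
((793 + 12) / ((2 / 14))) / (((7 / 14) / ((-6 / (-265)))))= 13524 / 53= 255.17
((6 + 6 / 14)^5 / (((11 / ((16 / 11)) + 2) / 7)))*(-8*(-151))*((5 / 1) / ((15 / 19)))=2509801200000 / 40817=61489114.83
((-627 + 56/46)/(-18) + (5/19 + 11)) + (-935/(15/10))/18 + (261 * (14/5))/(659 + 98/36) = 17572323101/1405378890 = 12.50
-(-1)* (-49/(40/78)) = -1911/20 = -95.55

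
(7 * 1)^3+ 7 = 350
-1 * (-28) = 28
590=590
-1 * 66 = -66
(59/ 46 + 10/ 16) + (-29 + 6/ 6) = -4801/ 184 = -26.09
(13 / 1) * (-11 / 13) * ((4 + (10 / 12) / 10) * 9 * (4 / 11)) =-147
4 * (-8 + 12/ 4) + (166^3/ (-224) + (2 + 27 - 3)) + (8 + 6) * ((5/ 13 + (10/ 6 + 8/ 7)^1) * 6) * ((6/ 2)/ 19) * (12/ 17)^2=-40761688229/ 1998724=-20393.86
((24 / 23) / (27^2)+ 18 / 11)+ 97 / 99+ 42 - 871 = -50805164 / 61479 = -826.38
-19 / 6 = -3.17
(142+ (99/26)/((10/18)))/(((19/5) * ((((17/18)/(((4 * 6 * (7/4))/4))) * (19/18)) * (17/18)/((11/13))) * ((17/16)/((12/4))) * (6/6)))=312834148704/299737217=1043.69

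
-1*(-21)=21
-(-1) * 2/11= 2/11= 0.18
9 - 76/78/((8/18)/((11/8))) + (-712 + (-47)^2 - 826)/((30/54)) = 1262337/1040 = 1213.79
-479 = -479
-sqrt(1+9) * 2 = -2 * sqrt(10) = -6.32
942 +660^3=287496942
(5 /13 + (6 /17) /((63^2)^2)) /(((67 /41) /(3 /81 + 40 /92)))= 5361809392973 /48283597360089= 0.11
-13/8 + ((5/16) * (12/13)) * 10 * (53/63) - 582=-1269337/2184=-581.20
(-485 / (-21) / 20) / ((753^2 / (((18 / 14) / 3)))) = 97 / 111133764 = 0.00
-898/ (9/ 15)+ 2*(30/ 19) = -85130/ 57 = -1493.51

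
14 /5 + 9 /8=157 /40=3.92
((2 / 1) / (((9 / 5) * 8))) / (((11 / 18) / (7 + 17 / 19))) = 375 / 209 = 1.79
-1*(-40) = 40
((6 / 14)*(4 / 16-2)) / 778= -3 / 3112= -0.00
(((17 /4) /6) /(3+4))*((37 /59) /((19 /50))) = 15725 /94164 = 0.17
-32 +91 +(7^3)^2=117708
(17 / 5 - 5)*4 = -32 / 5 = -6.40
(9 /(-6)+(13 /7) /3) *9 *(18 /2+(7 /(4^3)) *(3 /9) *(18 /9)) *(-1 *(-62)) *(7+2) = -8991333 /224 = -40139.88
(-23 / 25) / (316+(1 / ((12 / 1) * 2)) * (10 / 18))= -4968 / 1706525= -0.00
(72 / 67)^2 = 5184 / 4489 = 1.15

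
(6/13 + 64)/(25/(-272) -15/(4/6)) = -227936/79885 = -2.85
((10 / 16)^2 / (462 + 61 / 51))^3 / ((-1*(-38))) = 2072671875 / 131319333074749620224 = 0.00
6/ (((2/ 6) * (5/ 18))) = 324/ 5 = 64.80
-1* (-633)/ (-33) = -211/ 11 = -19.18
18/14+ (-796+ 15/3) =-5528/7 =-789.71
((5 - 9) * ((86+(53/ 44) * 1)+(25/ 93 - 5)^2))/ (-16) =41704613/ 1522224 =27.40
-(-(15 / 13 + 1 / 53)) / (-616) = -101 / 53053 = -0.00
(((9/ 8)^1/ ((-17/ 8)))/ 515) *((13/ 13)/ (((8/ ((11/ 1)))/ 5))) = -99/ 14008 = -0.01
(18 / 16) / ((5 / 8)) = 9 / 5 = 1.80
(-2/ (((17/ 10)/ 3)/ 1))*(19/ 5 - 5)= 72/ 17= 4.24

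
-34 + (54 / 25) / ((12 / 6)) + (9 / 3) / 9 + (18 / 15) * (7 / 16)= -19237 / 600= -32.06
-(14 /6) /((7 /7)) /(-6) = 7 /18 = 0.39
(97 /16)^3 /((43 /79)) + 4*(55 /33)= 416.03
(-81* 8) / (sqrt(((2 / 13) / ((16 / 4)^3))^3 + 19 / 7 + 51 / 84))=-1078272* sqrt(304631170298) / 1673797639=-355.56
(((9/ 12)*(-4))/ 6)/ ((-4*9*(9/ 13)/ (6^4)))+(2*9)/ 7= 200/ 7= 28.57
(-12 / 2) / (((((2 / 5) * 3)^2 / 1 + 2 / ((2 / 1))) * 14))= -75 / 427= -0.18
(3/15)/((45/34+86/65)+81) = 442/184859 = 0.00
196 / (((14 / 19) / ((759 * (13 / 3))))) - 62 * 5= 874564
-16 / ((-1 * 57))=0.28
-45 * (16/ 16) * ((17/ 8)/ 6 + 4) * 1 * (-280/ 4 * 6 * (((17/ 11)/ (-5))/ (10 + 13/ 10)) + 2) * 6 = -15857.22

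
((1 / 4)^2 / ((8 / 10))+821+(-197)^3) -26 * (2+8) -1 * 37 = -489270331 / 64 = -7644848.92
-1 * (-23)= 23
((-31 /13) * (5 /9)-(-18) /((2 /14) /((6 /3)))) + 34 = 33307 /117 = 284.68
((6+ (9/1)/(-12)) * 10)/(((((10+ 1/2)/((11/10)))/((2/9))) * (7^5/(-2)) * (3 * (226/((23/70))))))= -253/3589470990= -0.00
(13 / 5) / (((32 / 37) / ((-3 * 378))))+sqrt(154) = -272727 / 80+sqrt(154) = -3396.68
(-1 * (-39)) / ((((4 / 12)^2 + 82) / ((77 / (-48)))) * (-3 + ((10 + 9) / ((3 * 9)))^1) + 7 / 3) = 0.33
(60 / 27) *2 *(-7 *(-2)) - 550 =-4390 / 9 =-487.78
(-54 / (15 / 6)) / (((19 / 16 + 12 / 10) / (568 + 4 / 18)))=-981888 / 191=-5140.77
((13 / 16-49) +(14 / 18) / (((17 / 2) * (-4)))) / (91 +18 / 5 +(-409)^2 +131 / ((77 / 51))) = -45437315 / 157829930928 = -0.00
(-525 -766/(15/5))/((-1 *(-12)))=-2341/36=-65.03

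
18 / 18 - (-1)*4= 5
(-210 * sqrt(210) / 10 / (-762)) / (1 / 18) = 63 * sqrt(210) / 127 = 7.19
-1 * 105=-105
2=2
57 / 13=4.38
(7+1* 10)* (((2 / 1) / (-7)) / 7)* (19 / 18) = -0.73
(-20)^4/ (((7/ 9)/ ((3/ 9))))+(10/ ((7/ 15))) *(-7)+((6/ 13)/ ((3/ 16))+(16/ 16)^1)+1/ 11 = 68493406/ 1001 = 68424.98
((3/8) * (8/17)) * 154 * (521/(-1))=-240702/17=-14158.94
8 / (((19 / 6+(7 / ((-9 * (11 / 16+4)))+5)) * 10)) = 0.10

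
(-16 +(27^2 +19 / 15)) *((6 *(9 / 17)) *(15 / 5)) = 578556 / 85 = 6806.54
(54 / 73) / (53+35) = 27 / 3212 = 0.01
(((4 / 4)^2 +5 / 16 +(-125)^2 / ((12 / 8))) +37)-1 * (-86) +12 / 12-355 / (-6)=10601.15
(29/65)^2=841/4225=0.20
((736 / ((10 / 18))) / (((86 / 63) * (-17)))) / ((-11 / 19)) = 3964464 / 40205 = 98.61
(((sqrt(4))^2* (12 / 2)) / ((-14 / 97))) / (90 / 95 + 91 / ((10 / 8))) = -55290 / 24521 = -2.25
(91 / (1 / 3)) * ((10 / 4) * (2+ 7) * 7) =85995 / 2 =42997.50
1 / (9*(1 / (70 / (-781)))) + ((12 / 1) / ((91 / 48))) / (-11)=-374434 / 639639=-0.59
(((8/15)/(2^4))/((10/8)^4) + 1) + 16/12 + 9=106378/9375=11.35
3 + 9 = 12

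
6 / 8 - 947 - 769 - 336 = -8205 / 4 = -2051.25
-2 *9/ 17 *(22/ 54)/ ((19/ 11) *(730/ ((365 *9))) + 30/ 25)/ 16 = -0.02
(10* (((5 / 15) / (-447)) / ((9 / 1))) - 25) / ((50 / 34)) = -17.00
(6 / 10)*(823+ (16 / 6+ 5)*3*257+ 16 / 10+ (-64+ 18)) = 100344 / 25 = 4013.76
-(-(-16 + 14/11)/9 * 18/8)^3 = -531441/10648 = -49.91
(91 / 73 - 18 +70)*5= 19435 / 73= 266.23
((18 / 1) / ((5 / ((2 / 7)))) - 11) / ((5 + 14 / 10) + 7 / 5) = -349 / 273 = -1.28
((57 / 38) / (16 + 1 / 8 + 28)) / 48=1 / 1412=0.00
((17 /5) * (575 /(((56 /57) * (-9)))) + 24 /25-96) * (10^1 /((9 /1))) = -1327793 /3780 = -351.27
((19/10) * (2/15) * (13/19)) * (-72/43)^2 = 22464/46225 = 0.49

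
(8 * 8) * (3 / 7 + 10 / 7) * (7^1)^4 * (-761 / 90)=-108585568 / 45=-2413012.62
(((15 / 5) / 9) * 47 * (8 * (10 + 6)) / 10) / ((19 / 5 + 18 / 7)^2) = 736960 / 149187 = 4.94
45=45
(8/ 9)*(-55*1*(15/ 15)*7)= -3080/ 9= -342.22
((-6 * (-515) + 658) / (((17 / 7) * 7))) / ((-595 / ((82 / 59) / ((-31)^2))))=-307336 / 573510385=-0.00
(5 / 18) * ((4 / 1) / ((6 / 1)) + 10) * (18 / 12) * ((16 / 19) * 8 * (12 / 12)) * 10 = 51200 / 171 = 299.42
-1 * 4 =-4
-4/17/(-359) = 4/6103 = 0.00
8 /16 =1 /2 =0.50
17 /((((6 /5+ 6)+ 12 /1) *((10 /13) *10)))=221 /1920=0.12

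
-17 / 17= -1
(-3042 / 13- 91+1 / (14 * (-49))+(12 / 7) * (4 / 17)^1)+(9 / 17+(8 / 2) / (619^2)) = -324.07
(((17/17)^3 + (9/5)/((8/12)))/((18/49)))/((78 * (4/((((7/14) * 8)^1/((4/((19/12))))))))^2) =654493/2523156480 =0.00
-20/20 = -1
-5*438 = -2190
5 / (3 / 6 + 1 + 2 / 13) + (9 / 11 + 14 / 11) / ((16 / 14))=18363 / 3784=4.85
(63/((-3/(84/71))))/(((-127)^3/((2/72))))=49/145435193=0.00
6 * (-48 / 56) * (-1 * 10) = 360 / 7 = 51.43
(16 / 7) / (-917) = -16 / 6419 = -0.00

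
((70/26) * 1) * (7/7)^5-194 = -2487/13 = -191.31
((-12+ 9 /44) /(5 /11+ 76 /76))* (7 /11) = -3633 /704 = -5.16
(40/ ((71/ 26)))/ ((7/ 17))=17680/ 497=35.57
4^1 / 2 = 2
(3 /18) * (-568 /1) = -284 /3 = -94.67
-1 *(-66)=66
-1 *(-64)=64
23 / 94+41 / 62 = 1320 / 1457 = 0.91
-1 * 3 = -3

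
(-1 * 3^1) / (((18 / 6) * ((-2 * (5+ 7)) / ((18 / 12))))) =1 / 16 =0.06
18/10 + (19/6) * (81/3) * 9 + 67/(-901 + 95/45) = 3119607/4045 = 771.23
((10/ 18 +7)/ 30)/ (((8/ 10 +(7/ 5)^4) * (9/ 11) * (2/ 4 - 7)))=-93500/ 9164259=-0.01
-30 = -30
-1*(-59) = 59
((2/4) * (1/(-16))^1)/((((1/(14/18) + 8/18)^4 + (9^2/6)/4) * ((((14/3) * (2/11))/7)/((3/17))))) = -1559543139/422849903920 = -0.00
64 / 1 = 64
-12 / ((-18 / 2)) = 4 / 3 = 1.33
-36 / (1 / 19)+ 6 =-678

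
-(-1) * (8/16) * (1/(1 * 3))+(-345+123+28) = -1163/6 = -193.83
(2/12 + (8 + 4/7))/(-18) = -367/756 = -0.49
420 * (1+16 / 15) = 868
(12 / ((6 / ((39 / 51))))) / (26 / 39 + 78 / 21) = 273 / 782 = 0.35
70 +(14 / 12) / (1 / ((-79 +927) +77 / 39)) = 248423 / 234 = 1061.64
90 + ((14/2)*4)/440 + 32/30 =91.13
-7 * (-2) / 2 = 7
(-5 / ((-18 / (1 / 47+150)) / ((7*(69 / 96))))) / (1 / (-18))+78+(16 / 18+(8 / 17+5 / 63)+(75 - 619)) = -6827362585 / 1610784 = -4238.53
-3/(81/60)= -20/9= -2.22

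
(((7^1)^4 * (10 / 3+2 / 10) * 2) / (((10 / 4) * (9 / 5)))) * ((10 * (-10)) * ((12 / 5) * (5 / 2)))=-2262275.56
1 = 1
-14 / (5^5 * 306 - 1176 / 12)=-7 / 478076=-0.00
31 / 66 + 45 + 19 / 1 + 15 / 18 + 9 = 2452 / 33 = 74.30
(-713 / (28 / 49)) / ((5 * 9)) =-4991 / 180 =-27.73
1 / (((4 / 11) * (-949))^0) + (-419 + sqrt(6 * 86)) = -418 + 2 * sqrt(129) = -395.28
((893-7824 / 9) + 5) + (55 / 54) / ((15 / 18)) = 269 / 9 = 29.89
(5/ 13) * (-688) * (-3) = 10320/ 13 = 793.85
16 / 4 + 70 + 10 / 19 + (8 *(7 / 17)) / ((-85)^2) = 74.53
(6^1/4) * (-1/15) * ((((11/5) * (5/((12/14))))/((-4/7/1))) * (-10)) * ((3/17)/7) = -77/136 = -0.57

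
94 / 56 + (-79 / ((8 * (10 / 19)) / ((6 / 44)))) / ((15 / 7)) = 29851 / 61600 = 0.48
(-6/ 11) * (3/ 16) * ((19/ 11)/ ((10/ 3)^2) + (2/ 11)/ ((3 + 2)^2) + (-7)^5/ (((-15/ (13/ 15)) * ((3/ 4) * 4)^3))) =-3.69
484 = 484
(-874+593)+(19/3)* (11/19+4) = -252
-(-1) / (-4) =-1 / 4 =-0.25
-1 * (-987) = 987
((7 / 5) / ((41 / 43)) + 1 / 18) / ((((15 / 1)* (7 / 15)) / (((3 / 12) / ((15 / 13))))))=73099 / 1549800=0.05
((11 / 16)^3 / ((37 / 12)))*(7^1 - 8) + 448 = 16969831 / 37888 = 447.89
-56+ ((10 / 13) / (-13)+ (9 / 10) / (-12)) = -379467 / 6760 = -56.13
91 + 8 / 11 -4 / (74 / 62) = 35969 / 407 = 88.38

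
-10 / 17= -0.59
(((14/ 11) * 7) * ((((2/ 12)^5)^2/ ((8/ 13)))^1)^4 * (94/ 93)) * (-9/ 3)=-65775983/ 4667715213051610436744239593484713984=-0.00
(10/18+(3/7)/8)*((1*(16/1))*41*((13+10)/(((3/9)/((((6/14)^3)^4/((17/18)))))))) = 1846232411292/1647113176919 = 1.12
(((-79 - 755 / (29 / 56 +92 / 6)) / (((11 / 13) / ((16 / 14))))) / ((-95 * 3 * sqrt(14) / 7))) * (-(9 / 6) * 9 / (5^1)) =-78908778 * sqrt(14) / 97399225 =-3.03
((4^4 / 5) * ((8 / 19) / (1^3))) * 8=172.46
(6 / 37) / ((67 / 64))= 384 / 2479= 0.15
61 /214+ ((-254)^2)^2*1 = 890735250845 /214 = 4162314256.29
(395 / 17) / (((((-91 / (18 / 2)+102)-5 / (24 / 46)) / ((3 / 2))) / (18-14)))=85320 / 50371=1.69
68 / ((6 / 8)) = 272 / 3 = 90.67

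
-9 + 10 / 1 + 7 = 8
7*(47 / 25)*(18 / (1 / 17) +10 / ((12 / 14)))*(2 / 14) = 44791 / 75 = 597.21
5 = 5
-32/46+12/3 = 76/23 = 3.30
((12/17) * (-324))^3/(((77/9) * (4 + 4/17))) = -7346640384/22253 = -330141.57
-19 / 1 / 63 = -19 / 63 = -0.30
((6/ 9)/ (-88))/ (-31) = 1/ 4092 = 0.00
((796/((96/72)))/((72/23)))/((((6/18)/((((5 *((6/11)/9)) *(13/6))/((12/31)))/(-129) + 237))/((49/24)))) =8145305823557/29424384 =276821.63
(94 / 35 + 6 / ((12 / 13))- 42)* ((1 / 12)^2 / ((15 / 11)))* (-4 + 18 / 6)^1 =25267 / 151200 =0.17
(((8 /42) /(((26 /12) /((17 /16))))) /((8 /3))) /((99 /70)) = 85 /3432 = 0.02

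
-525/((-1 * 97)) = 525/97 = 5.41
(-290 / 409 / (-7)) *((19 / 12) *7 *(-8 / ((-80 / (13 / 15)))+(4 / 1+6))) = 833663 / 73620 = 11.32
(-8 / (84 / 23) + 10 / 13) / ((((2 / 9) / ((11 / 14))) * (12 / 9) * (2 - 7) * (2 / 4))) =9603 / 6370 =1.51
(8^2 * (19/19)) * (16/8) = 128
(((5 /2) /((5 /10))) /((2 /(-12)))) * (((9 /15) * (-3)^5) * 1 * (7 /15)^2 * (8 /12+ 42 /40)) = 408807 /250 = 1635.23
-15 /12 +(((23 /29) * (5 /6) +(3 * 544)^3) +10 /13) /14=4916126693633 /15834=310479139.42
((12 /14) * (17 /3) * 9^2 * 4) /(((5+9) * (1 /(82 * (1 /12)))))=37638 /49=768.12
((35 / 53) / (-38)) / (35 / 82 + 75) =-287 / 1245659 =-0.00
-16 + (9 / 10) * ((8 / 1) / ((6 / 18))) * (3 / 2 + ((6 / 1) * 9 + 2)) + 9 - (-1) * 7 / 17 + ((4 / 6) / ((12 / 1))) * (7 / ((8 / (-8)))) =377917 / 306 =1235.02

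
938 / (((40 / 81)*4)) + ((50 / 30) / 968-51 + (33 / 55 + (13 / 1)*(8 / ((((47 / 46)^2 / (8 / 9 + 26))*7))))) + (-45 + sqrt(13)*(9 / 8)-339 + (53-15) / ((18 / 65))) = 9*sqrt(13) / 8 + 83875669861 / 149681840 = 564.42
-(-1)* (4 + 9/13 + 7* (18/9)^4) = 1517/13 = 116.69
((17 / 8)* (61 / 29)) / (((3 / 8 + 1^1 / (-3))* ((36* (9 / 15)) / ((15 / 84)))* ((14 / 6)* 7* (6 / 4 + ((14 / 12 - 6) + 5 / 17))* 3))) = -88145 / 14801136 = -0.01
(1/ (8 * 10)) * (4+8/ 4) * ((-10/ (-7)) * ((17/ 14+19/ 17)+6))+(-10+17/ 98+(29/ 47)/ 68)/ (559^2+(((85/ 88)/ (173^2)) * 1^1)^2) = 606038081492733610189723/ 678900641310904457303992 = 0.89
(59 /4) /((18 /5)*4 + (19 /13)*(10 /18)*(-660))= -0.03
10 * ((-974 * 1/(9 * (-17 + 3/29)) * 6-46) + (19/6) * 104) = 157664/49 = 3217.63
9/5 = 1.80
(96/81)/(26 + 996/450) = 200/4761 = 0.04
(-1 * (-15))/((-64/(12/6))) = -15/32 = -0.47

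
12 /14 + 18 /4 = 75 /14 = 5.36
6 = 6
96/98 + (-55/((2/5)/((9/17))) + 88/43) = -4998041/71638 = -69.77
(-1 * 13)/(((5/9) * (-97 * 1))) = 117/485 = 0.24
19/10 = 1.90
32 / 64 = 0.50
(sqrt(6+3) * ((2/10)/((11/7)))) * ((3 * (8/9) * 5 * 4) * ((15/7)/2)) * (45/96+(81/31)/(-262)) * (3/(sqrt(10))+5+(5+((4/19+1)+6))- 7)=111.70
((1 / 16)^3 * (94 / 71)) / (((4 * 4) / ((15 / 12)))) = 235 / 9306112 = 0.00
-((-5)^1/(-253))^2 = -25/64009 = -0.00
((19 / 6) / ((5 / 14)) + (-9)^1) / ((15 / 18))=-4 / 25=-0.16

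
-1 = -1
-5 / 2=-2.50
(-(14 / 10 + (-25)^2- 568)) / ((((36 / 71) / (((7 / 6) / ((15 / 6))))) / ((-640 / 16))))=290248 / 135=2149.99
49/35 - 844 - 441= -6418/5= -1283.60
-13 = -13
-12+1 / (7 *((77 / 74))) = -6394 / 539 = -11.86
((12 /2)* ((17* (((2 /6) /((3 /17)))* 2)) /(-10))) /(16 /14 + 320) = -2023 /16860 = -0.12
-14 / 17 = -0.82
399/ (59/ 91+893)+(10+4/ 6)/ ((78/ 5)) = 10753913/ 9514674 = 1.13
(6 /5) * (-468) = -2808 /5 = -561.60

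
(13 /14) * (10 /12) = 65 /84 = 0.77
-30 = -30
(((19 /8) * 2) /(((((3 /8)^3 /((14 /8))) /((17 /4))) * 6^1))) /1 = 9044 /81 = 111.65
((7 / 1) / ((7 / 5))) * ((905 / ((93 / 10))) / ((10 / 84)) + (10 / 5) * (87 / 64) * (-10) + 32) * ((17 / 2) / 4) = 34665295 / 3968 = 8736.21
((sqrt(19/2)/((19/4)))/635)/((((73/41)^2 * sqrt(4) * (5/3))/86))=0.01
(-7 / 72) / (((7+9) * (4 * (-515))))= 7 / 2373120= 0.00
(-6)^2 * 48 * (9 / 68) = 3888 / 17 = 228.71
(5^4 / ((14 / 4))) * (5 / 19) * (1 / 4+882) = 41459.12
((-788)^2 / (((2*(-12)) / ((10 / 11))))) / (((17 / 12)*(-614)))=1552360 / 57409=27.04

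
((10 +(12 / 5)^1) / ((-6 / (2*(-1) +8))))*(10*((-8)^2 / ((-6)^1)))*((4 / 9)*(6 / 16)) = 1984 / 9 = 220.44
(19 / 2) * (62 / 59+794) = 445626 / 59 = 7552.98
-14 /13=-1.08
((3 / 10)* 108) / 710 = 81 / 1775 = 0.05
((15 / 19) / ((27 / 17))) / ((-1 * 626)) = -85 / 107046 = -0.00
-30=-30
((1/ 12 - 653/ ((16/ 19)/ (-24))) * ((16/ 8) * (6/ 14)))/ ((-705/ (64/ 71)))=-7146464/ 350385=-20.40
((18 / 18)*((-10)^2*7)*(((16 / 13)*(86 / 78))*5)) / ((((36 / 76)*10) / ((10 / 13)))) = 45752000 / 59319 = 771.29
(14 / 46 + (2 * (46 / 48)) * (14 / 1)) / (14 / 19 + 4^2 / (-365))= 25971575 / 663228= 39.16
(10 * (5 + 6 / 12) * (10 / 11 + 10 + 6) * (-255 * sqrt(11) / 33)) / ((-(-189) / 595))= -2239750 * sqrt(11) / 99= -75034.45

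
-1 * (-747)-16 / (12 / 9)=735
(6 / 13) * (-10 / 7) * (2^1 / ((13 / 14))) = -240 / 169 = -1.42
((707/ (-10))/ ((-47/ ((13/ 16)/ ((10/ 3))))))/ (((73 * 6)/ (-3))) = -27573/ 10979200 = -0.00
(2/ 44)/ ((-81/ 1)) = -1/ 1782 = -0.00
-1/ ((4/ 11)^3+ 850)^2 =-1771561/ 1280097639396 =-0.00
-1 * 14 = -14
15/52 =0.29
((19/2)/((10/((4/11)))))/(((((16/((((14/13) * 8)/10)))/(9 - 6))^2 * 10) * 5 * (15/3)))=8379/232375000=0.00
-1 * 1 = -1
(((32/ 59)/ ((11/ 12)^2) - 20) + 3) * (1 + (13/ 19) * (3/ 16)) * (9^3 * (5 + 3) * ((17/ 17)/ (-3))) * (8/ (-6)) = -47829.26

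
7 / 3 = 2.33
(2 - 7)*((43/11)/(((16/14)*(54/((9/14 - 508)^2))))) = -10847310935/133056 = -81524.40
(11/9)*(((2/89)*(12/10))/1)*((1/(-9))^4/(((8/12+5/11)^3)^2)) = 0.00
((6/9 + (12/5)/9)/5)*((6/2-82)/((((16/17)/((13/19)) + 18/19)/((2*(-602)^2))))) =-1683038241976/365775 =-4601293.81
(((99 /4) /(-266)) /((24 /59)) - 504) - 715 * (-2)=7880165 /8512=925.77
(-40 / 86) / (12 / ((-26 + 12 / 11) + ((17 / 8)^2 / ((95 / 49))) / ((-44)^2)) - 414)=0.00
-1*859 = -859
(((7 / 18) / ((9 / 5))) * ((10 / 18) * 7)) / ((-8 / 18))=-1225 / 648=-1.89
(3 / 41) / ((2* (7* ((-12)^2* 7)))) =1 / 192864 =0.00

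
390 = 390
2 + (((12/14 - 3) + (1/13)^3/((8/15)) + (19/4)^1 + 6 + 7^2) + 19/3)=65.94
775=775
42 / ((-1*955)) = -0.04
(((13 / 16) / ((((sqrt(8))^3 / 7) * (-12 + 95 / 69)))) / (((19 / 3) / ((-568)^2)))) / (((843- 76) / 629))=-4594473261 * sqrt(2) / 6573544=-988.44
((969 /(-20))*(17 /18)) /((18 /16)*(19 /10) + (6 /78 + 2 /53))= -7566598 /372417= -20.32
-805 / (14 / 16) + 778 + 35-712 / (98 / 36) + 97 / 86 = -1548321 / 4214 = -367.42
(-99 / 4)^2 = 9801 / 16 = 612.56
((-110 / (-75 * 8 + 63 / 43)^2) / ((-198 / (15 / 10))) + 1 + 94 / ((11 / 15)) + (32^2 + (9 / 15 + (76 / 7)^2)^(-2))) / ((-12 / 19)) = -1825.87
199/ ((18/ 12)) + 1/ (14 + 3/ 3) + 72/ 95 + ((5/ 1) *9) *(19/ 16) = 170479/ 912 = 186.93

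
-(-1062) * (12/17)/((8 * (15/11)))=5841/85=68.72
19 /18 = 1.06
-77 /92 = -0.84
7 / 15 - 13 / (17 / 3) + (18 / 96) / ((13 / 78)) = -1433 / 2040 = -0.70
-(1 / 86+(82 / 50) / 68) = -2613 / 73100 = -0.04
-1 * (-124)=124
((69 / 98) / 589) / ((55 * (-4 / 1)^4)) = 69 / 812725760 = 0.00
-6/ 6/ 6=-1/ 6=-0.17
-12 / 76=-3 / 19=-0.16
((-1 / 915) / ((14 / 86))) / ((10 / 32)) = -0.02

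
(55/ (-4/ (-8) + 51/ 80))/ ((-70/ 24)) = -10560/ 637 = -16.58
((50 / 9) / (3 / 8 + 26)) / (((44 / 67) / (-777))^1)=-1735300 / 6963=-249.22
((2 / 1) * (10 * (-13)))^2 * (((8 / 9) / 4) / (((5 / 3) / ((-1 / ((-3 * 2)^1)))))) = 13520 / 9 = 1502.22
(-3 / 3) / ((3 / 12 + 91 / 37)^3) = -3241792 / 64481201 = -0.05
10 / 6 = 5 / 3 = 1.67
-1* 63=-63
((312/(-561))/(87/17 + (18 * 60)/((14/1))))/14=-4/8283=-0.00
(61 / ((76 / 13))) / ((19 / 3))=2379 / 1444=1.65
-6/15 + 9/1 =43/5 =8.60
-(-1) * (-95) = -95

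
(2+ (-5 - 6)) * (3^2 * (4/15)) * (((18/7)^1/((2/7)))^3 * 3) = -236196/5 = -47239.20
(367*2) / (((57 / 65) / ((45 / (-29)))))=-715650 / 551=-1298.82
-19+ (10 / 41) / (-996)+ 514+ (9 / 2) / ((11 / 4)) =111543479 / 224598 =496.64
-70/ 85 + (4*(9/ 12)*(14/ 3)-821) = -13733/ 17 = -807.82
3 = 3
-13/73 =-0.18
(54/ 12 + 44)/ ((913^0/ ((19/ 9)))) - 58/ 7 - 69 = 3163/ 126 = 25.10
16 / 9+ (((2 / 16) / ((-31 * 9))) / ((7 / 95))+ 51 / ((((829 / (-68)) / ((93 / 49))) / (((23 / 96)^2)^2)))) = 5185897038335 / 2970945847296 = 1.75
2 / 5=0.40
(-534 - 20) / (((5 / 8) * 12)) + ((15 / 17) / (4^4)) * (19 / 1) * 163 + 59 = -4.19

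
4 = 4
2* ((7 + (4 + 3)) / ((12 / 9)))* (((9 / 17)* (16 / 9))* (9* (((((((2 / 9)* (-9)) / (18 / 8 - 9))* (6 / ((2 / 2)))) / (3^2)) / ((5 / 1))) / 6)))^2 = 114688 / 1755675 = 0.07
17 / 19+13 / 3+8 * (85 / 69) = 19774 / 1311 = 15.08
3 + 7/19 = 64/19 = 3.37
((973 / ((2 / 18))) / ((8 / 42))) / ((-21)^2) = 417 / 4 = 104.25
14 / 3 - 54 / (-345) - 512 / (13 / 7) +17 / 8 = -9642539 / 35880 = -268.74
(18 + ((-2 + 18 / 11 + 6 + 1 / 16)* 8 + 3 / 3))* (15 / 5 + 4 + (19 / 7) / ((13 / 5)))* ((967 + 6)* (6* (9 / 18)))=216875862 / 143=1516614.42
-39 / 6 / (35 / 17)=-221 / 70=-3.16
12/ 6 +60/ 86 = 116/ 43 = 2.70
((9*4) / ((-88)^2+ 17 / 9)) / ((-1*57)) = -108 / 1324547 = -0.00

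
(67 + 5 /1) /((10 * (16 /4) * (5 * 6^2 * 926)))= 0.00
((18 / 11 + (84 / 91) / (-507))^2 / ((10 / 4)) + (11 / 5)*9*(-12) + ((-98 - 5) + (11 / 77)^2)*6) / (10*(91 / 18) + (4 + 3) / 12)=-4401288244760256 / 263430075914005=-16.71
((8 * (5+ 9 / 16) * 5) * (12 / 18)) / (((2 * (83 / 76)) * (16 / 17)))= 143735 / 1992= 72.16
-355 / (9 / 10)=-3550 / 9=-394.44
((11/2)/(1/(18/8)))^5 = 9509900499/32768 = 290219.13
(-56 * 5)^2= 78400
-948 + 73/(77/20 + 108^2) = -221220976/233357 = -947.99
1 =1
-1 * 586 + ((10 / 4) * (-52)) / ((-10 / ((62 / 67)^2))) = -574.87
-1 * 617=-617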